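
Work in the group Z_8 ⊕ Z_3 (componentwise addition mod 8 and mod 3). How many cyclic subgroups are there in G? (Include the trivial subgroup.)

8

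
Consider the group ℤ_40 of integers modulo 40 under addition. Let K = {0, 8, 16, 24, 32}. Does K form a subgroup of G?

Yes

|K| = 5 divides |G| = 40, consistent with Lagrange.
K contains the identity, every element's inverse is in K, and K is closed under +: it is a subgroup.
In fact K = ⟨16⟩.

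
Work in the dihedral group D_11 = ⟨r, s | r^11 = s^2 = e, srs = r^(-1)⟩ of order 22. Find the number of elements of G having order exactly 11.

Enumerating element orders in G gives 10 elements of order 11.

10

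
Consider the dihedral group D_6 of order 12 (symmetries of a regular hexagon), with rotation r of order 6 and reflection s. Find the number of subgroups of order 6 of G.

|G| = 12 and 6 | 12, so subgroups of order 6 are possible by Lagrange.
The subgroups of order 6 are: {e, r, r^2, r^3, r^4, r^5}; {e, r^2, r^4, s, r^2s, r^4s}; {e, r^2, r^4, rs, r^3s, r^5s}.
So G has 3 subgroups of order 6.

3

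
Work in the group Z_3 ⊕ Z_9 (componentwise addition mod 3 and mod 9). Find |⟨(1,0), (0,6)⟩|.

9

|⟨(1,0)⟩| = 3 and |⟨(0,6)⟩| = 3, so |H| is a multiple of lcm(3, 3) = 3 and divides |G| = 27.
Closing under the operation: H = {(0,0), (0,3), (0,6), (1,0), (1,3), (1,6), (2,0), (2,3), (2,6)}, so |H| = 9.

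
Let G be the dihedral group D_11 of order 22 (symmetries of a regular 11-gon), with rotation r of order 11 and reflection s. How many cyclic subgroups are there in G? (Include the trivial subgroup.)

Each element a generates a cyclic subgroup ⟨a⟩; distinct elements may generate the same one (a cyclic group of order d has φ(d) generators).
Cyclic subgroups by order — order 1: 1; order 2: 11; order 11: 1.
Total: 13.

13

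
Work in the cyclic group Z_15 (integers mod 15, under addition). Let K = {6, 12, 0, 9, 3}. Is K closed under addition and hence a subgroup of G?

Yes

|K| = 5 divides |G| = 15, consistent with Lagrange.
K contains the identity, every element's inverse is in K, and K is closed under +: it is a subgroup.
In fact K = ⟨3⟩.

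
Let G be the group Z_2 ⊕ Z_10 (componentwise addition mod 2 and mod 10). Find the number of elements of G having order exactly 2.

An element (a,b) has order lcm(ord(a), ord(b)); count pairs with lcm equal to 2.
Enumerating gives 3 such elements.

3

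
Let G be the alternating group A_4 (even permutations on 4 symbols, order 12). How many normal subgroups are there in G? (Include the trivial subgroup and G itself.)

3

G has 10 subgroups. Checking conjugation-invariance by order — order 1: 1/1 normal; order 2: 0/3 normal; order 3: 0/4 normal; order 4: 1/1 normal; order 12: 1/1 normal.
Total normal subgroups: 3.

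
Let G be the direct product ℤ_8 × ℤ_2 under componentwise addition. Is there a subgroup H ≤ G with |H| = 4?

Yes

4 | 16. A subgroup of order 4 is {(0,0), (0,1), (4,0), (4,1)}.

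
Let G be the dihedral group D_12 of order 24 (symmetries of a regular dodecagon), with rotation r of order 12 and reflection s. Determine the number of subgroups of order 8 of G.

|G| = 24 and 8 | 24, so subgroups of order 8 are possible by Lagrange.
The subgroups of order 8 are: {e, r^3, r^6, r^9, rs, r^4s, r^7s, r^10s}; {e, r^3, r^6, r^9, r^2s, r^5s, r^8s, r^11s}; {e, r^3, r^6, r^9, s, r^3s, r^6s, r^9s}.
So G has 3 subgroups of order 8.

3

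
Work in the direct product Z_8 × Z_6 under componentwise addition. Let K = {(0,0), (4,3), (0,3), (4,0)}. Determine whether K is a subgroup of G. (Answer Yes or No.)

|K| = 4 divides |G| = 48, consistent with Lagrange.
K contains the identity, every element's inverse is in K, and K is closed under +: it is a subgroup.

Yes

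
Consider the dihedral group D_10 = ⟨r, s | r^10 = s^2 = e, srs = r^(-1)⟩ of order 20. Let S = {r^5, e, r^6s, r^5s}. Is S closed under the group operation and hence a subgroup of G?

Closure fails: r^6s · r^5s = r ∉ S. So S is not a subgroup.

No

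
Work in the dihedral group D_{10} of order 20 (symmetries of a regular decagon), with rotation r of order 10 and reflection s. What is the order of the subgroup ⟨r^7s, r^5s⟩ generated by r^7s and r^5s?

10

|⟨r^7s⟩| = 2 and |⟨r^5s⟩| = 2, so |H| is a multiple of lcm(2, 2) = 2 and divides |G| = 20.
Closing under the operation: H = {e, r^2, r^4, r^6, r^8, rs, r^3s, r^5s, r^7s, r^9s}, so |H| = 10.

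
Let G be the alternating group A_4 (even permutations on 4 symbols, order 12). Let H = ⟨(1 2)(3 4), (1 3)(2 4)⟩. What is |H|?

4

|⟨(1 2)(3 4)⟩| = 2 and |⟨(1 3)(2 4)⟩| = 2, so |H| is a multiple of lcm(2, 2) = 2 and divides |G| = 12.
Closing under the operation: H = {e, (1 2)(3 4), (1 3)(2 4), (1 4)(2 3)}, so |H| = 4.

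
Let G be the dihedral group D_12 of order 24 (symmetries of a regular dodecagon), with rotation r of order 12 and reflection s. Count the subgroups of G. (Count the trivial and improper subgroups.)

|G| = 24, so by Lagrange every subgroup order divides 24. Divisors: 1, 2, 3, 4, 6, 8, 12, 24.
Subgroups by order — order 1: 1; order 2: 13; order 3: 1; order 4: 7; order 6: 5; order 8: 3; order 12: 3; order 24: 1.
Total: 1 + 13 + 1 + 7 + 5 + 3 + 3 + 1 = 34.

34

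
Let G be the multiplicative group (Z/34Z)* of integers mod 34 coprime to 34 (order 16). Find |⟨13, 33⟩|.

|⟨13⟩| = 4 and |⟨33⟩| = 2, so |H| is a multiple of lcm(4, 2) = 4 and divides |G| = 16.
Closing under the operation: H = {1, 13, 21, 33}, so |H| = 4.

4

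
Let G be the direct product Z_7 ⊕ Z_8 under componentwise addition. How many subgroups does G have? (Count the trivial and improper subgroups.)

|G| = 56, so by Lagrange every subgroup order divides 56. Divisors: 1, 2, 4, 7, 8, 14, 28, 56.
Subgroups by order — order 1: 1; order 2: 1; order 4: 1; order 7: 1; order 8: 1; order 14: 1; order 28: 1; order 56: 1.
Total: 1 + 1 + 1 + 1 + 1 + 1 + 1 + 1 = 8.

8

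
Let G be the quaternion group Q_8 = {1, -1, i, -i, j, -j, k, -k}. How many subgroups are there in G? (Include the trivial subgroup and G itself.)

6

|G| = 8, so by Lagrange every subgroup order divides 8. Divisors: 1, 2, 4, 8.
Subgroups by order — order 1: 1; order 2: 1; order 4: 3; order 8: 1.
Total: 1 + 1 + 3 + 1 = 6.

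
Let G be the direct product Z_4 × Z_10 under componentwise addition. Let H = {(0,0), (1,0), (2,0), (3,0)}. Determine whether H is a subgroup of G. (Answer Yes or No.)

|H| = 4 divides |G| = 40, consistent with Lagrange.
H contains the identity, every element's inverse is in H, and H is closed under +: it is a subgroup.
In fact H = ⟨(1,0)⟩.

Yes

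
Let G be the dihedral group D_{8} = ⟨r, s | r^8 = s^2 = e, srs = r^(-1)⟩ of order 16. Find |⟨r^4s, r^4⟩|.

|⟨r^4s⟩| = 2 and |⟨r^4⟩| = 2, so |H| is a multiple of lcm(2, 2) = 2 and divides |G| = 16.
Closing under the operation: H = {e, r^4, s, r^4s}, so |H| = 4.

4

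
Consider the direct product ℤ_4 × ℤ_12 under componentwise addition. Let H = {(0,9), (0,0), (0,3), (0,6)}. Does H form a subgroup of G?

Yes

|H| = 4 divides |G| = 48, consistent with Lagrange.
H contains the identity, every element's inverse is in H, and H is closed under +: it is a subgroup.
In fact H = ⟨(0,3)⟩.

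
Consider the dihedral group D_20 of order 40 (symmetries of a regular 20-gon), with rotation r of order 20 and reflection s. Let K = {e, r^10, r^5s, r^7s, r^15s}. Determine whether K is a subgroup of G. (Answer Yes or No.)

Closure fails: r^10 · r^7s = r^17s ∉ K. So K is not a subgroup.

No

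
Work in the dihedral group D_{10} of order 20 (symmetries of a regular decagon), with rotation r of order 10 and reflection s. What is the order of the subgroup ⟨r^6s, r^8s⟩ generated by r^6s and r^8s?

10

|⟨r^6s⟩| = 2 and |⟨r^8s⟩| = 2, so |H| is a multiple of lcm(2, 2) = 2 and divides |G| = 20.
Closing under the operation: H = {e, r^2, r^4, r^6, r^8, s, r^2s, r^4s, r^6s, r^8s}, so |H| = 10.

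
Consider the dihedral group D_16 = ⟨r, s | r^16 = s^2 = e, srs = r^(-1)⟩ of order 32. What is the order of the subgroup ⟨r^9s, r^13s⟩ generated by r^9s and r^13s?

|⟨r^9s⟩| = 2 and |⟨r^13s⟩| = 2, so |H| is a multiple of lcm(2, 2) = 2 and divides |G| = 32.
Closing under the operation: H = {e, r^4, r^8, r^12, rs, r^5s, r^9s, r^13s}, so |H| = 8.

8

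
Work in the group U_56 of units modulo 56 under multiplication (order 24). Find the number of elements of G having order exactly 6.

Enumerating element orders in G gives 14 elements of order 6.

14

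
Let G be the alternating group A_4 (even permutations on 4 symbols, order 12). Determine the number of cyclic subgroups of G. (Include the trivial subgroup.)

8

Each element a generates a cyclic subgroup ⟨a⟩; distinct elements may generate the same one (a cyclic group of order d has φ(d) generators).
Cyclic subgroups by order — order 1: 1; order 2: 3; order 3: 4.
Total: 8.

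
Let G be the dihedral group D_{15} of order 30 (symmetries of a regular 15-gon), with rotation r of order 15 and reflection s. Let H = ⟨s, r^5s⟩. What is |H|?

6

|⟨s⟩| = 2 and |⟨r^5s⟩| = 2, so |H| is a multiple of lcm(2, 2) = 2 and divides |G| = 30.
Closing under the operation: H = {e, r^5, r^10, s, r^5s, r^10s}, so |H| = 6.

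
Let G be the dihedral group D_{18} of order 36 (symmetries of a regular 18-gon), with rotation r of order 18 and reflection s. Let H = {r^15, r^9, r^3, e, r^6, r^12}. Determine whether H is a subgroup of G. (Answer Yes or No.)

Yes

|H| = 6 divides |G| = 36, consistent with Lagrange.
H contains the identity, every element's inverse is in H, and H is closed under ·: it is a subgroup.
In fact H = ⟨r^15⟩.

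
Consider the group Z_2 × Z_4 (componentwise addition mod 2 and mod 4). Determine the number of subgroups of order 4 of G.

3

|G| = 8 and 4 | 8, so subgroups of order 4 are possible by Lagrange.
The subgroups of order 4 are: {(0,0), (0,1), (0,2), (0,3)}; {(0,0), (0,2), (1,0), (1,2)}; {(0,0), (0,2), (1,1), (1,3)}.
So G has 3 subgroups of order 4.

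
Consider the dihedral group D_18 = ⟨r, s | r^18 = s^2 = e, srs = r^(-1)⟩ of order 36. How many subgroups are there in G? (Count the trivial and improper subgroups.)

45

|G| = 36, so by Lagrange every subgroup order divides 36. Divisors: 1, 2, 3, 4, 6, 9, 12, 18, 36.
Subgroups by order — order 1: 1; order 2: 19; order 3: 1; order 4: 9; order 6: 7; order 9: 1; order 12: 3; order 18: 3; order 36: 1.
Total: 1 + 19 + 1 + 9 + 7 + 1 + 3 + 3 + 1 = 45.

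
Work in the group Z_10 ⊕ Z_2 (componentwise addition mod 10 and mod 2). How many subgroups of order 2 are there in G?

|G| = 20 and 2 | 20, so subgroups of order 2 are possible by Lagrange.
The subgroups of order 2 are: {(0,0), (0,1)}; {(0,0), (5,0)}; {(0,0), (5,1)}.
So G has 3 subgroups of order 2.

3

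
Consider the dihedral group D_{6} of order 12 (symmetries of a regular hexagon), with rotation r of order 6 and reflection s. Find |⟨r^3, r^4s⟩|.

4

|⟨r^3⟩| = 2 and |⟨r^4s⟩| = 2, so |H| is a multiple of lcm(2, 2) = 2 and divides |G| = 12.
Closing under the operation: H = {e, r^3, rs, r^4s}, so |H| = 4.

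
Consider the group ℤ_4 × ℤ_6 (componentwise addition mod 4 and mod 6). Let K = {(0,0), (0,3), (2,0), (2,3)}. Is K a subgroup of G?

Yes

|K| = 4 divides |G| = 24, consistent with Lagrange.
K contains the identity, every element's inverse is in K, and K is closed under +: it is a subgroup.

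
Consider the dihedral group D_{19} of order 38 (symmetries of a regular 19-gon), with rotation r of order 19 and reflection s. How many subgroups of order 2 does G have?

|G| = 38 and 2 | 38, so subgroups of order 2 are possible by Lagrange.
The subgroups of order 2 are: {e, r^10s}; {e, r^11s}; {e, r^12s}; {e, r^13s}; … (19 in all).
So G has 19 subgroups of order 2.

19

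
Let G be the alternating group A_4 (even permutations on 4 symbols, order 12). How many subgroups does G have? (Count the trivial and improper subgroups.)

10

|G| = 12, so by Lagrange every subgroup order divides 12. Divisors: 1, 2, 3, 4, 6, 12.
Subgroups by order — order 1: 1; order 2: 3; order 3: 4; order 4: 1; order 6: 0; order 12: 1.
Total: 1 + 3 + 4 + 1 + 0 + 1 = 10.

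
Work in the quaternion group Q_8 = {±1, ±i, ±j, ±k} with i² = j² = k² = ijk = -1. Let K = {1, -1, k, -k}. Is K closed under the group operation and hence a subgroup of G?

Yes

|K| = 4 divides |G| = 8, consistent with Lagrange.
K contains the identity, every element's inverse is in K, and K is closed under ·: it is a subgroup.
In fact K = ⟨-k⟩.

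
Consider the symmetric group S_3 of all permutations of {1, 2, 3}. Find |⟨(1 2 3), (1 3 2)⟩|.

|⟨(1 2 3)⟩| = 3 and |⟨(1 3 2)⟩| = 3, so |H| is a multiple of lcm(3, 3) = 3 and divides |G| = 6.
Closing under the operation: H = {e, (1 2 3), (1 3 2)}, so |H| = 3.

3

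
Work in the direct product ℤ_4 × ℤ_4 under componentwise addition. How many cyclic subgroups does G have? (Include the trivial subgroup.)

Each element a generates a cyclic subgroup ⟨a⟩; distinct elements may generate the same one (a cyclic group of order d has φ(d) generators).
Cyclic subgroups by order — order 1: 1; order 2: 3; order 4: 6.
Total: 10.

10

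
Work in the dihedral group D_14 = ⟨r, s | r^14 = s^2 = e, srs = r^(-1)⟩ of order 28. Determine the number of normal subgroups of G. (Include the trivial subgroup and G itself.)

G has 28 subgroups. Checking conjugation-invariance by order — order 1: 1/1 normal; order 2: 1/15 normal; order 4: 0/7 normal; order 7: 1/1 normal; order 14: 3/3 normal; order 28: 1/1 normal.
Total normal subgroups: 7.

7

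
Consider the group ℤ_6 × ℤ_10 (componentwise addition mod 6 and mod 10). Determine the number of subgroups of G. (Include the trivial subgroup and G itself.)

|G| = 60, so by Lagrange every subgroup order divides 60. Divisors: 1, 2, 3, 4, 5, 6, 10, 12, 15, 20, 30, 60.
Subgroups by order — order 1: 1; order 2: 3; order 3: 1; order 4: 1; order 5: 1; order 6: 3; order 10: 3; order 12: 1; order 15: 1; order 20: 1; order 30: 3; order 60: 1.
Total: 1 + 3 + 1 + 1 + 1 + 3 + 3 + 1 + 1 + 1 + 3 + 1 = 20.

20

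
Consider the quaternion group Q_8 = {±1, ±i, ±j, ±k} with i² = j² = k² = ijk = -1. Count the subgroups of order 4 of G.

|G| = 8 and 4 | 8, so subgroups of order 4 are possible by Lagrange.
The subgroups of order 4 are: {1, -1, i, -i}; {1, -1, j, -j}; {1, -1, k, -k}.
So G has 3 subgroups of order 4.

3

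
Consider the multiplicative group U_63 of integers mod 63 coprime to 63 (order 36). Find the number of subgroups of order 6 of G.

12

|G| = 36 and 6 | 36, so subgroups of order 6 are possible by Lagrange.
The subgroups of order 6 are: {1, 10, 19, 37, 46, 55}; {1, 8, 11, 23, 25, 58}; {1, 13, 22, 34, 43, 55}; {1, 2, 4, 8, 16, 32}; … (12 in all).
So G has 12 subgroups of order 6.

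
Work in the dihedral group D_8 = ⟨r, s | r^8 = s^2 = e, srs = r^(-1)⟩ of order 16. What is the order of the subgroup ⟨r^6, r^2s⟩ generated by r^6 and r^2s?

|⟨r^6⟩| = 4 and |⟨r^2s⟩| = 2, so |H| is a multiple of lcm(4, 2) = 4 and divides |G| = 16.
Closing under the operation: H = {e, r^2, r^4, r^6, s, r^2s, r^4s, r^6s}, so |H| = 8.

8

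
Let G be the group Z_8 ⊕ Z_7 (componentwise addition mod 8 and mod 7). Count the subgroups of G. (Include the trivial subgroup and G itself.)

8

|G| = 56, so by Lagrange every subgroup order divides 56. Divisors: 1, 2, 4, 7, 8, 14, 28, 56.
Subgroups by order — order 1: 1; order 2: 1; order 4: 1; order 7: 1; order 8: 1; order 14: 1; order 28: 1; order 56: 1.
Total: 1 + 1 + 1 + 1 + 1 + 1 + 1 + 1 = 8.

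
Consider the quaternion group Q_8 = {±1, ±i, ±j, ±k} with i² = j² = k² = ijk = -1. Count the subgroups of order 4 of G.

3

|G| = 8 and 4 | 8, so subgroups of order 4 are possible by Lagrange.
The subgroups of order 4 are: {1, -1, i, -i}; {1, -1, j, -j}; {1, -1, k, -k}.
So G has 3 subgroups of order 4.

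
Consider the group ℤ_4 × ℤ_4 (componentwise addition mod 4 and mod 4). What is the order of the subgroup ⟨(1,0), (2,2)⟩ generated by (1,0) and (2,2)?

8

|⟨(1,0)⟩| = 4 and |⟨(2,2)⟩| = 2, so |H| is a multiple of lcm(4, 2) = 4 and divides |G| = 16.
Closing under the operation: H = {(0,0), (0,2), (1,0), (1,2), (2,0), (2,2), (3,0), (3,2)}, so |H| = 8.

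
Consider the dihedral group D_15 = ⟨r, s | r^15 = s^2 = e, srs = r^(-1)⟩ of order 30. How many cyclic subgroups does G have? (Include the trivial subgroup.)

19

A cyclic subgroup of order d is generated by each of its φ(d) elements of order d, so the cyclic subgroups of order d number (#elements of order d)/φ(d).
Cyclic subgroups by order — order 1: 1; order 2: 15; order 3: 1; order 5: 1; order 15: 1.
Total: 19.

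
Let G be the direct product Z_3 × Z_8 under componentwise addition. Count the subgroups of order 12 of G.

|G| = 24 and 12 | 24, so subgroups of order 12 are possible by Lagrange.
The subgroups of order 12 are: {(0,0), (0,2), (0,4), (0,6), (1,0), (1,2), (1,4), (1,6), (2,0), (2,2), (2,4), (2,6)}.
So G has 1 subgroup of order 12.

1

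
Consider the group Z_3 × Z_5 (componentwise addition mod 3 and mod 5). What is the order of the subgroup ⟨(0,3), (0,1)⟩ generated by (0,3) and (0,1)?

5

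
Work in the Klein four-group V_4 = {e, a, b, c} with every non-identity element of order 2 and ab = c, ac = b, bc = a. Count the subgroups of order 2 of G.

3

|G| = 4 and 2 | 4, so subgroups of order 2 are possible by Lagrange.
The subgroups of order 2 are: {e, a}; {e, b}; {e, c}.
So G has 3 subgroups of order 2.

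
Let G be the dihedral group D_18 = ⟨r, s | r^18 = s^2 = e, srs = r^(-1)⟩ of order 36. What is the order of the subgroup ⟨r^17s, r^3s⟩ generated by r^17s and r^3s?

|⟨r^17s⟩| = 2 and |⟨r^3s⟩| = 2, so |H| is a multiple of lcm(2, 2) = 2 and divides |G| = 36.
Closing under the operation: H = {e, r^2, r^4, r^6, r^8, r^10, r^12, r^14, r^16, rs, r^3s, r^5s, r^7s, r^9s, r^11s, r^13s, r^15s, r^17s}, so |H| = 18.

18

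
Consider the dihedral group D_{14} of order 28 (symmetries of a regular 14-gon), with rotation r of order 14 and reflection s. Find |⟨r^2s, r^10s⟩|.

14

|⟨r^2s⟩| = 2 and |⟨r^10s⟩| = 2, so |H| is a multiple of lcm(2, 2) = 2 and divides |G| = 28.
Closing under the operation: H = {e, r^2, r^4, r^6, r^8, r^10, r^12, s, r^2s, r^4s, r^6s, r^8s, r^10s, r^12s}, so |H| = 14.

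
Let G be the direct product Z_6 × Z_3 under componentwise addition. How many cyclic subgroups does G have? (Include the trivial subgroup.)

Group the elements of G by the cyclic subgroup they generate; each cyclic subgroup of order d accounts for φ(d) elements.
Cyclic subgroups by order — order 1: 1; order 2: 1; order 3: 4; order 6: 4.
Total: 10.

10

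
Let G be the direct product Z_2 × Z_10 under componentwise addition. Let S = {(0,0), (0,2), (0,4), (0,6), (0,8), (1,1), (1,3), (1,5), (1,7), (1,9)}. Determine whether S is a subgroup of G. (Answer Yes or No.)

|S| = 10 divides |G| = 20, consistent with Lagrange.
S contains the identity, every element's inverse is in S, and S is closed under +: it is a subgroup.
In fact S = ⟨(1,1)⟩.

Yes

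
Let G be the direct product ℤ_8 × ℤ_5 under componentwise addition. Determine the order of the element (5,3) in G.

The order of (5,3) in Z_8 × Z_5 is lcm(ord(5) in Z_8, ord(3) in Z_5).
ord(5) = 8 and ord(3) = 5, so |⟨(5,3)⟩| = lcm(8, 5) = 40.

40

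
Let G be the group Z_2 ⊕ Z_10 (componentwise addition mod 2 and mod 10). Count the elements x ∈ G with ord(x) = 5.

4

An element (a,b) has order lcm(ord(a), ord(b)); count pairs with lcm equal to 5.
Enumerating gives 4 such elements.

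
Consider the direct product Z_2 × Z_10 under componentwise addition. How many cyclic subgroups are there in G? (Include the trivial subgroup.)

8

Each element a generates a cyclic subgroup ⟨a⟩; distinct elements may generate the same one (a cyclic group of order d has φ(d) generators).
Cyclic subgroups by order — order 1: 1; order 2: 3; order 5: 1; order 10: 3.
Total: 8.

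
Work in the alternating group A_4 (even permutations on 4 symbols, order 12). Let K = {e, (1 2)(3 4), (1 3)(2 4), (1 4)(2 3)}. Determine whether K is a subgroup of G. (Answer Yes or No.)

Yes

|K| = 4 divides |G| = 12, consistent with Lagrange.
K contains the identity, every element's inverse is in K, and K is closed under ∘: it is a subgroup.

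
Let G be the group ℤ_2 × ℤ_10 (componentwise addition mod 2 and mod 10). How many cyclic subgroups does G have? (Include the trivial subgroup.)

A cyclic subgroup of order d is generated by each of its φ(d) elements of order d, so the cyclic subgroups of order d number (#elements of order d)/φ(d).
Cyclic subgroups by order — order 1: 1; order 2: 3; order 5: 1; order 10: 3.
Total: 8.

8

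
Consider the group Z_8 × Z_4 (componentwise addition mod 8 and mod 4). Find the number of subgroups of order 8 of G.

7

|G| = 32 and 8 | 32, so subgroups of order 8 are possible by Lagrange.
The subgroups of order 8 are: {(0,0), (0,1), (0,2), (0,3), (4,0), (4,1), (4,2), (4,3)}; {(0,0), (0,2), (2,0), (2,2), (4,0), (4,2), (6,0), (6,2)}; {(0,0), (0,2), (2,1), (2,3), (4,0), (4,2), (6,1), (6,3)}; {(0,0), (1,0), (2,0), (3,0), (4,0), (5,0), (6,0), (7,0)}; … (7 in all).
So G has 7 subgroups of order 8.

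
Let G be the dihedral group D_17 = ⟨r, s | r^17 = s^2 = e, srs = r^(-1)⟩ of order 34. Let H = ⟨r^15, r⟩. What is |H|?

|⟨r^15⟩| = 17 and |⟨r⟩| = 17, so |H| is a multiple of lcm(17, 17) = 17 and divides |G| = 34.
Closing under the operation: H = {e, r, r^2, r^3, r^4, r^5, r^6, r^7, r^8, r^9, r^10, r^11, r^12, r^13, r^14, r^15, r^16}, so |H| = 17.

17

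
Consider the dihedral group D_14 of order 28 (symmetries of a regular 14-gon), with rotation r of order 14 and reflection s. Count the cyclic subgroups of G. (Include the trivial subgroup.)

18

Each element a generates a cyclic subgroup ⟨a⟩; distinct elements may generate the same one (a cyclic group of order d has φ(d) generators).
Cyclic subgroups by order — order 1: 1; order 2: 15; order 7: 1; order 14: 1.
Total: 18.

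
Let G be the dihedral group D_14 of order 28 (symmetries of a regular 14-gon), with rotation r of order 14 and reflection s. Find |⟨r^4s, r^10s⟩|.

|⟨r^4s⟩| = 2 and |⟨r^10s⟩| = 2, so |H| is a multiple of lcm(2, 2) = 2 and divides |G| = 28.
Closing under the operation: H = {e, r^2, r^4, r^6, r^8, r^10, r^12, s, r^2s, r^4s, r^6s, r^8s, r^10s, r^12s}, so |H| = 14.

14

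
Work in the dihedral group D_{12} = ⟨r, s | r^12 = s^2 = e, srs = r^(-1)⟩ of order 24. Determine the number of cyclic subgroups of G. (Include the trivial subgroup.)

A cyclic subgroup of order d is generated by each of its φ(d) elements of order d, so the cyclic subgroups of order d number (#elements of order d)/φ(d).
Cyclic subgroups by order — order 1: 1; order 2: 13; order 3: 1; order 4: 1; order 6: 1; order 12: 1.
Total: 18.

18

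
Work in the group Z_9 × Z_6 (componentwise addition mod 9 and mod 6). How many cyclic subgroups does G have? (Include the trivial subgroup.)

16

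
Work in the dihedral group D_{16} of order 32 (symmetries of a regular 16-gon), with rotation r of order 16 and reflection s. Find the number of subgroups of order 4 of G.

|G| = 32 and 4 | 32, so subgroups of order 4 are possible by Lagrange.
The subgroups of order 4 are: {e, r^8, r^2s, r^10s}; {e, r^8, r^3s, r^11s}; {e, r^4, r^8, r^12}; {e, r^8, r^4s, r^12s}; … (9 in all).
So G has 9 subgroups of order 4.

9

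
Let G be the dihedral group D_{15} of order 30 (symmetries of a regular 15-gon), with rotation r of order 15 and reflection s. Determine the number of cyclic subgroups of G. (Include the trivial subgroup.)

19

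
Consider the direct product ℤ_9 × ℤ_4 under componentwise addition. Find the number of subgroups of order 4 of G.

1

|G| = 36 and 4 | 36, so subgroups of order 4 are possible by Lagrange.
The subgroups of order 4 are: {(0,0), (0,1), (0,2), (0,3)}.
So G has 1 subgroup of order 4.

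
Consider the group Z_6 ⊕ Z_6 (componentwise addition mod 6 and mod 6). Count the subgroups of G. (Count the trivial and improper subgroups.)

30

|G| = 36, so by Lagrange every subgroup order divides 36. Divisors: 1, 2, 3, 4, 6, 9, 12, 18, 36.
Subgroups by order — order 1: 1; order 2: 3; order 3: 4; order 4: 1; order 6: 12; order 9: 1; order 12: 4; order 18: 3; order 36: 1.
Total: 1 + 3 + 4 + 1 + 12 + 1 + 4 + 3 + 1 = 30.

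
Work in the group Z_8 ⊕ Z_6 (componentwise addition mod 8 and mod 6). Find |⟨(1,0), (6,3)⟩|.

|⟨(1,0)⟩| = 8 and |⟨(6,3)⟩| = 4, so |H| is a multiple of lcm(8, 4) = 8 and divides |G| = 48.
Closing under the operation: H = {(0,0), (0,3), (1,0), (1,3), (2,0), (2,3), (3,0), (3,3), (4,0), (4,3), (5,0), (5,3), (6,0), (6,3), (7,0), (7,3)}, so |H| = 16.

16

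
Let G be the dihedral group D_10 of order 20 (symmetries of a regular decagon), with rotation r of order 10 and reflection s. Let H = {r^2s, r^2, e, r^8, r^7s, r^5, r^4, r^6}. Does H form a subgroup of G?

No

|H| = 8 does not divide |G| = 20, so by Lagrange H is not a subgroup.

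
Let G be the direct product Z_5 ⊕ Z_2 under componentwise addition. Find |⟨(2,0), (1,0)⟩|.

|⟨(2,0)⟩| = 5 and |⟨(1,0)⟩| = 5, so |H| is a multiple of lcm(5, 5) = 5 and divides |G| = 10.
Closing under the operation: H = {(0,0), (1,0), (2,0), (3,0), (4,0)}, so |H| = 5.

5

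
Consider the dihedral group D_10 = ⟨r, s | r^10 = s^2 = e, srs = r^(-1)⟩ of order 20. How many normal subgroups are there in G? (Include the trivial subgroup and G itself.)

7

G has 22 subgroups. Checking conjugation-invariance by order — order 1: 1/1 normal; order 2: 1/11 normal; order 4: 0/5 normal; order 5: 1/1 normal; order 10: 3/3 normal; order 20: 1/1 normal.
Total normal subgroups: 7.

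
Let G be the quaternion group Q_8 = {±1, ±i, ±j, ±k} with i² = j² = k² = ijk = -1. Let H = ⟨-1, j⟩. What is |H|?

|⟨-1⟩| = 2 and |⟨j⟩| = 4, so |H| is a multiple of lcm(2, 4) = 4 and divides |G| = 8.
Closing under the operation: H = {1, -1, j, -j}, so |H| = 4.

4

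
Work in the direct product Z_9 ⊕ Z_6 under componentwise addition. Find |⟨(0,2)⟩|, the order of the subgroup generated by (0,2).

3

The order of (0,2) in Z_9 × Z_6 is lcm(ord(0) in Z_9, ord(2) in Z_6).
ord(0) = 1 and ord(2) = 3, so |⟨(0,2)⟩| = lcm(1, 3) = 3.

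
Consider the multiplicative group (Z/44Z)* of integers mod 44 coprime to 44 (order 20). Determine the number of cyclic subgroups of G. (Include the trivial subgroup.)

Each element a generates a cyclic subgroup ⟨a⟩; distinct elements may generate the same one (a cyclic group of order d has φ(d) generators).
Cyclic subgroups by order — order 1: 1; order 2: 3; order 5: 1; order 10: 3.
Total: 8.

8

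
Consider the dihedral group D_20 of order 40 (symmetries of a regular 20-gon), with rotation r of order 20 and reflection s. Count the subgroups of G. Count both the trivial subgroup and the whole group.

|G| = 40, so by Lagrange every subgroup order divides 40. Divisors: 1, 2, 4, 5, 8, 10, 20, 40.
Subgroups by order — order 1: 1; order 2: 21; order 4: 11; order 5: 1; order 8: 5; order 10: 5; order 20: 3; order 40: 1.
Total: 1 + 21 + 11 + 1 + 5 + 5 + 3 + 1 = 48.

48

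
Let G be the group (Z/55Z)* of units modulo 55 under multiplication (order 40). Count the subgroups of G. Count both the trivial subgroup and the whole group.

16

|G| = 40, so by Lagrange every subgroup order divides 40. Divisors: 1, 2, 4, 5, 8, 10, 20, 40.
Subgroups by order — order 1: 1; order 2: 3; order 4: 3; order 5: 1; order 8: 1; order 10: 3; order 20: 3; order 40: 1.
Total: 1 + 3 + 3 + 1 + 1 + 3 + 3 + 1 = 16.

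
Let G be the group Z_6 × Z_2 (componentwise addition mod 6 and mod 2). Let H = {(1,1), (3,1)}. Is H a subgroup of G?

No

The identity (0,0) ∉ H, so H is not a subgroup.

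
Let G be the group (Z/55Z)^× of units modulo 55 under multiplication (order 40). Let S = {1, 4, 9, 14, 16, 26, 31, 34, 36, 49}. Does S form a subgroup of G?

|S| = 10 divides |G| = 40, consistent with Lagrange.
S contains the identity, every element's inverse is in S, and S is closed under ·: it is a subgroup.
In fact S = ⟨4⟩.

Yes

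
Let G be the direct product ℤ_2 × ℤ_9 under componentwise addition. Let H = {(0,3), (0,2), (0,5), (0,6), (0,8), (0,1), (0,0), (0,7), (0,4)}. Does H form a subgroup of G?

Yes

|H| = 9 divides |G| = 18, consistent with Lagrange.
H contains the identity, every element's inverse is in H, and H is closed under +: it is a subgroup.
In fact H = ⟨(0,1)⟩.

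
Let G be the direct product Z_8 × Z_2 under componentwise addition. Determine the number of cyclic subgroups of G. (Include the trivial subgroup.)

8

Each element a generates a cyclic subgroup ⟨a⟩; distinct elements may generate the same one (a cyclic group of order d has φ(d) generators).
Cyclic subgroups by order — order 1: 1; order 2: 3; order 4: 2; order 8: 2.
Total: 8.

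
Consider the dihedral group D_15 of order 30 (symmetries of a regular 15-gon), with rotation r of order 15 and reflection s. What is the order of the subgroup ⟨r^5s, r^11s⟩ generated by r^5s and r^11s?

10

|⟨r^5s⟩| = 2 and |⟨r^11s⟩| = 2, so |H| is a multiple of lcm(2, 2) = 2 and divides |G| = 30.
Closing under the operation: H = {e, r^3, r^6, r^9, r^12, r^2s, r^5s, r^8s, r^11s, r^14s}, so |H| = 10.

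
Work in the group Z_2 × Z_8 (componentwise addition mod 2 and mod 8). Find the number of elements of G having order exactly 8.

8

An element (a,b) has order lcm(ord(a), ord(b)); count pairs with lcm equal to 8.
Enumerating gives 8 such elements.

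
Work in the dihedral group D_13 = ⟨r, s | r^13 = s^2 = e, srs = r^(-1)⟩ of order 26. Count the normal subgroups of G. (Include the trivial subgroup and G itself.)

3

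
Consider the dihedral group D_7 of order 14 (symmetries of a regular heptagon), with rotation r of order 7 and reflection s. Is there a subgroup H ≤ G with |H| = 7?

7 | 14. A subgroup of order 7 is {e, r, r^2, r^3, r^4, r^5, r^6}.

Yes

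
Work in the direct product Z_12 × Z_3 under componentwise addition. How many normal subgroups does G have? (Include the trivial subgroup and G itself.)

G is abelian, so every subgroup is normal.
G has 18 subgroups in total, hence 18 normal subgroups.

18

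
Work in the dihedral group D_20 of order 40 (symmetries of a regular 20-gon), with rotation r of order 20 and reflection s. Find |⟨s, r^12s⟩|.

10

|⟨s⟩| = 2 and |⟨r^12s⟩| = 2, so |H| is a multiple of lcm(2, 2) = 2 and divides |G| = 40.
Closing under the operation: H = {e, r^4, r^8, r^12, r^16, s, r^4s, r^8s, r^12s, r^16s}, so |H| = 10.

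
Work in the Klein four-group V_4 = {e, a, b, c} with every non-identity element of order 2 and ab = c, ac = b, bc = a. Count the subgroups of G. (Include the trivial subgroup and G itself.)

5

|G| = 4, so by Lagrange every subgroup order divides 4. Divisors: 1, 2, 4.
Subgroups by order — order 1: 1; order 2: 3; order 4: 1.
Total: 1 + 3 + 1 = 5.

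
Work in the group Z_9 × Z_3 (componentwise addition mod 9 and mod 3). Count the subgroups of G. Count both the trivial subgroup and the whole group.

10

|G| = 27, so by Lagrange every subgroup order divides 27. Divisors: 1, 3, 9, 27.
Subgroups by order — order 1: 1; order 3: 4; order 9: 4; order 27: 1.
Total: 1 + 4 + 4 + 1 = 10.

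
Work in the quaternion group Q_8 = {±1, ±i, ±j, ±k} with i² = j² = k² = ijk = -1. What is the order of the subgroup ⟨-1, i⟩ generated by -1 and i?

4

|⟨-1⟩| = 2 and |⟨i⟩| = 4, so |H| is a multiple of lcm(2, 4) = 4 and divides |G| = 8.
Closing under the operation: H = {1, -1, i, -i}, so |H| = 4.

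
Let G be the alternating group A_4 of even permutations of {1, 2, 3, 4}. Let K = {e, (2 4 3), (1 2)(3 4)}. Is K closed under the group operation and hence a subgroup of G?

(2 4 3) ∈ K but its inverse (2 3 4) ∉ K, so K is not a subgroup.

No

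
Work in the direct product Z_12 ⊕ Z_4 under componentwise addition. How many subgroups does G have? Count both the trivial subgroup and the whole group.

|G| = 48, so by Lagrange every subgroup order divides 48. Divisors: 1, 2, 3, 4, 6, 8, 12, 16, 24, 48.
Subgroups by order — order 1: 1; order 2: 3; order 3: 1; order 4: 7; order 6: 3; order 8: 3; order 12: 7; order 16: 1; order 24: 3; order 48: 1.
Total: 1 + 3 + 1 + 7 + 3 + 3 + 7 + 1 + 3 + 1 = 30.

30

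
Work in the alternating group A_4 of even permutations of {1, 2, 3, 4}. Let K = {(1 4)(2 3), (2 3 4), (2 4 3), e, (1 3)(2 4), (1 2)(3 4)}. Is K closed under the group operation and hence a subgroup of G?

Closure fails: (2 4 3) ∘ (1 2)(3 4) = (1 4 2) ∉ K. So K is not a subgroup.

No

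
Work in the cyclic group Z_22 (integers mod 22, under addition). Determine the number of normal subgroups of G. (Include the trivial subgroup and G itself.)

4

G is abelian, so every subgroup is normal.
G has 4 subgroups in total, hence 4 normal subgroups.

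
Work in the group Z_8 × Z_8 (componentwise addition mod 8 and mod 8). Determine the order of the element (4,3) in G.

The order of (4,3) in Z_8 × Z_8 is lcm(ord(4) in Z_8, ord(3) in Z_8).
ord(4) = 2 and ord(3) = 8, so |⟨(4,3)⟩| = lcm(2, 8) = 8.

8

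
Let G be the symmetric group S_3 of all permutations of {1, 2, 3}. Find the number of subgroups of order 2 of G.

|G| = 6 and 2 | 6, so subgroups of order 2 are possible by Lagrange.
The subgroups of order 2 are: {e, (1 2)}; {e, (1 3)}; {e, (2 3)}.
So G has 3 subgroups of order 2.

3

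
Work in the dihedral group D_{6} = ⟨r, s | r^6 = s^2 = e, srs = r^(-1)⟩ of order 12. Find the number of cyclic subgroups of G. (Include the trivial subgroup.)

10

Each element a generates a cyclic subgroup ⟨a⟩; distinct elements may generate the same one (a cyclic group of order d has φ(d) generators).
Cyclic subgroups by order — order 1: 1; order 2: 7; order 3: 1; order 6: 1.
Total: 10.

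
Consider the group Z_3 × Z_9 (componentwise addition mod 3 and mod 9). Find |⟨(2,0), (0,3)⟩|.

|⟨(2,0)⟩| = 3 and |⟨(0,3)⟩| = 3, so |H| is a multiple of lcm(3, 3) = 3 and divides |G| = 27.
Closing under the operation: H = {(0,0), (0,3), (0,6), (1,0), (1,3), (1,6), (2,0), (2,3), (2,6)}, so |H| = 9.

9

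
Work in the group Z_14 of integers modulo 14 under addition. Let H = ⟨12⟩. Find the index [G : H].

|⟨12⟩| = 7 and |G| = 14.
By Lagrange, [G : H] = |G|/|H| = 14/7 = 2.

2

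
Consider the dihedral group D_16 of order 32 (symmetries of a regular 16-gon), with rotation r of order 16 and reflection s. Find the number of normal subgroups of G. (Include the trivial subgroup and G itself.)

G has 36 subgroups. Checking conjugation-invariance by order — order 1: 1/1 normal; order 2: 1/17 normal; order 4: 1/9 normal; order 8: 1/5 normal; order 16: 3/3 normal; order 32: 1/1 normal.
Total normal subgroups: 8.

8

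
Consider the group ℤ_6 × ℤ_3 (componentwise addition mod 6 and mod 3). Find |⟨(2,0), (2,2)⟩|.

|⟨(2,0)⟩| = 3 and |⟨(2,2)⟩| = 3, so |H| is a multiple of lcm(3, 3) = 3 and divides |G| = 18.
Closing under the operation: H = {(0,0), (0,1), (0,2), (2,0), (2,1), (2,2), (4,0), (4,1), (4,2)}, so |H| = 9.

9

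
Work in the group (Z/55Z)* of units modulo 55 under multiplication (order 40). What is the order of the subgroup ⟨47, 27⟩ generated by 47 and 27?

20

|⟨47⟩| = 20 and |⟨27⟩| = 20, so |H| is a multiple of lcm(20, 20) = 20 and divides |G| = 40.
Closing under the operation: H = {1, 3, 4, 9, 12, 14, 16, 23, 26, 27, 31, 34, 36, 37, 38, 42, 47, 48, 49, 53}, so |H| = 20.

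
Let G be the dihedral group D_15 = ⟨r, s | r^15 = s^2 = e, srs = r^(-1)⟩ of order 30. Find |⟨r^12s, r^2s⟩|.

|⟨r^12s⟩| = 2 and |⟨r^2s⟩| = 2, so |H| is a multiple of lcm(2, 2) = 2 and divides |G| = 30.
Closing under the operation: H = {e, r^5, r^10, r^2s, r^7s, r^12s}, so |H| = 6.

6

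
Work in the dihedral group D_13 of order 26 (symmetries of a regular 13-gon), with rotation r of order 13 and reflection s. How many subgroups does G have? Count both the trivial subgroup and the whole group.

16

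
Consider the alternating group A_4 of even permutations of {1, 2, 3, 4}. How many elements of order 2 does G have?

3

The elements of order 2 are: (1 2)(3 4), (1 3)(2 4), (1 4)(2 3).
That's 3.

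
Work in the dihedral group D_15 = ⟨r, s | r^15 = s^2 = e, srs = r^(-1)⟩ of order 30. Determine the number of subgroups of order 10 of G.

|G| = 30 and 10 | 30, so subgroups of order 10 are possible by Lagrange.
The subgroups of order 10 are: {e, r^3, r^6, r^9, r^12, rs, r^4s, r^7s, r^10s, r^13s}; {e, r^3, r^6, r^9, r^12, r^2s, r^5s, r^8s, r^11s, r^14s}; {e, r^3, r^6, r^9, r^12, s, r^3s, r^6s, r^9s, r^12s}.
So G has 3 subgroups of order 10.

3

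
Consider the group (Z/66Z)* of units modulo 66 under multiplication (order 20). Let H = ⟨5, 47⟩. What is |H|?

10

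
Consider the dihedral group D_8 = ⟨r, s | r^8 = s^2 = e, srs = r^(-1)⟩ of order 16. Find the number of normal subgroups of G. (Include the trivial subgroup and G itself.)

G has 19 subgroups. Checking conjugation-invariance by order — order 1: 1/1 normal; order 2: 1/9 normal; order 4: 1/5 normal; order 8: 3/3 normal; order 16: 1/1 normal.
Total normal subgroups: 7.

7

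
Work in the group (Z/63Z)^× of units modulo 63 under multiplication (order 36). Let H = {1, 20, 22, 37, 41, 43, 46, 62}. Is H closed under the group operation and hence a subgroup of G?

No

|H| = 8 does not divide |G| = 36, so by Lagrange H is not a subgroup.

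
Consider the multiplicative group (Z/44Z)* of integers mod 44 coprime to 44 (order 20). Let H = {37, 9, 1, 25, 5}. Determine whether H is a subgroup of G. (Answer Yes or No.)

|H| = 5 divides |G| = 20, consistent with Lagrange.
H contains the identity, every element's inverse is in H, and H is closed under ·: it is a subgroup.
In fact H = ⟨5⟩.

Yes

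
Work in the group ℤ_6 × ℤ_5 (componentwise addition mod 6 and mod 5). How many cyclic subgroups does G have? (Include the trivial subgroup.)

A cyclic subgroup of order d is generated by each of its φ(d) elements of order d, so the cyclic subgroups of order d number (#elements of order d)/φ(d).
Cyclic subgroups by order — order 1: 1; order 2: 1; order 3: 1; order 5: 1; order 6: 1; order 10: 1; order 15: 1; order 30: 1.
Total: 8.

8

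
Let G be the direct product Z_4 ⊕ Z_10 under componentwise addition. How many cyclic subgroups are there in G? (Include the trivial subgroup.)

A cyclic subgroup of order d is generated by each of its φ(d) elements of order d, so the cyclic subgroups of order d number (#elements of order d)/φ(d).
Cyclic subgroups by order — order 1: 1; order 2: 3; order 4: 2; order 5: 1; order 10: 3; order 20: 2.
Total: 12.

12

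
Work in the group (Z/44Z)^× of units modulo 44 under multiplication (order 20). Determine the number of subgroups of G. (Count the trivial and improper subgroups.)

|G| = 20, so by Lagrange every subgroup order divides 20. Divisors: 1, 2, 4, 5, 10, 20.
Subgroups by order — order 1: 1; order 2: 3; order 4: 1; order 5: 1; order 10: 3; order 20: 1.
Total: 1 + 3 + 1 + 1 + 3 + 1 = 10.

10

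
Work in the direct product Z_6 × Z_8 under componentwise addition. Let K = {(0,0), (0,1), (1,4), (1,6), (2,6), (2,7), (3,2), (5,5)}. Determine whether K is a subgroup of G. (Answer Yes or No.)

(0,1) ∈ K but its inverse (0,7) ∉ K, so K is not a subgroup.

No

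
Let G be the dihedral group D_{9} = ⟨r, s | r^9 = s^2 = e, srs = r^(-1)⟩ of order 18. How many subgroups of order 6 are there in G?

3

|G| = 18 and 6 | 18, so subgroups of order 6 are possible by Lagrange.
The subgroups of order 6 are: {e, r^3, r^6, r^2s, r^5s, r^8s}; {e, r^3, r^6, s, r^3s, r^6s}; {e, r^3, r^6, rs, r^4s, r^7s}.
So G has 3 subgroups of order 6.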